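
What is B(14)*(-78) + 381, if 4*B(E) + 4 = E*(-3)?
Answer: 1278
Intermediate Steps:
B(E) = -1 - 3*E/4 (B(E) = -1 + (E*(-3))/4 = -1 + (-3*E)/4 = -1 - 3*E/4)
B(14)*(-78) + 381 = (-1 - ¾*14)*(-78) + 381 = (-1 - 21/2)*(-78) + 381 = -23/2*(-78) + 381 = 897 + 381 = 1278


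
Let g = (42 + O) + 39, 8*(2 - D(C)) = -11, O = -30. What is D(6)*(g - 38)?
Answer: 351/8 ≈ 43.875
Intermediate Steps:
D(C) = 27/8 (D(C) = 2 - ⅛*(-11) = 2 + 11/8 = 27/8)
g = 51 (g = (42 - 30) + 39 = 12 + 39 = 51)
D(6)*(g - 38) = 27*(51 - 38)/8 = (27/8)*13 = 351/8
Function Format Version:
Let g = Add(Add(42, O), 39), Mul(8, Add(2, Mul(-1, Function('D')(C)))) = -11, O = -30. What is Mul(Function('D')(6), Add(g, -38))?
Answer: Rational(351, 8) ≈ 43.875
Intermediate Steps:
Function('D')(C) = Rational(27, 8) (Function('D')(C) = Add(2, Mul(Rational(-1, 8), -11)) = Add(2, Rational(11, 8)) = Rational(27, 8))
g = 51 (g = Add(Add(42, -30), 39) = Add(12, 39) = 51)
Mul(Function('D')(6), Add(g, -38)) = Mul(Rational(27, 8), Add(51, -38)) = Mul(Rational(27, 8), 13) = Rational(351, 8)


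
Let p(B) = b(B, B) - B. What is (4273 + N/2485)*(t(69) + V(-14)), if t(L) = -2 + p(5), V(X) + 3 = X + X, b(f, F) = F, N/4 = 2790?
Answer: -70155129/497 ≈ -1.4116e+5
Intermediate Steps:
N = 11160 (N = 4*2790 = 11160)
p(B) = 0 (p(B) = B - B = 0)
V(X) = -3 + 2*X (V(X) = -3 + (X + X) = -3 + 2*X)
t(L) = -2 (t(L) = -2 + 0 = -2)
(4273 + N/2485)*(t(69) + V(-14)) = (4273 + 11160/2485)*(-2 + (-3 + 2*(-14))) = (4273 + 11160*(1/2485))*(-2 + (-3 - 28)) = (4273 + 2232/497)*(-2 - 31) = (2125913/497)*(-33) = -70155129/497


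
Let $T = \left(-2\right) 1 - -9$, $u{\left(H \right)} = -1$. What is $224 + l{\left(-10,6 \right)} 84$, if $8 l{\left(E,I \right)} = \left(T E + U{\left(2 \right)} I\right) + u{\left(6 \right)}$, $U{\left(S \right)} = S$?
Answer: $- \frac{791}{2} \approx -395.5$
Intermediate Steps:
$T = 7$ ($T = -2 + 9 = 7$)
$l{\left(E,I \right)} = - \frac{1}{8} + \frac{I}{4} + \frac{7 E}{8}$ ($l{\left(E,I \right)} = \frac{\left(7 E + 2 I\right) - 1}{8} = \frac{\left(2 I + 7 E\right) - 1}{8} = \frac{-1 + 2 I + 7 E}{8} = - \frac{1}{8} + \frac{I}{4} + \frac{7 E}{8}$)
$224 + l{\left(-10,6 \right)} 84 = 224 + \left(- \frac{1}{8} + \frac{1}{4} \cdot 6 + \frac{7}{8} \left(-10\right)\right) 84 = 224 + \left(- \frac{1}{8} + \frac{3}{2} - \frac{35}{4}\right) 84 = 224 - \frac{1239}{2} = - \frac{791}{2}$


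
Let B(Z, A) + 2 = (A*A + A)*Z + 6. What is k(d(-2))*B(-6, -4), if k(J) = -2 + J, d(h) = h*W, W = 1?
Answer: 272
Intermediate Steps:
d(h) = h (d(h) = h*1 = h)
B(Z, A) = 4 + Z*(A + A²) (B(Z, A) = -2 + ((A*A + A)*Z + 6) = -2 + ((A² + A)*Z + 6) = -2 + ((A + A²)*Z + 6) = -2 + (Z*(A + A²) + 6) = -2 + (6 + Z*(A + A²)) = 4 + Z*(A + A²))
k(d(-2))*B(-6, -4) = (-2 - 2)*(4 - 4*(-6) - 6*(-4)²) = -4*(4 + 24 - 6*16) = -4*(4 + 24 - 96) = -4*(-68) = 272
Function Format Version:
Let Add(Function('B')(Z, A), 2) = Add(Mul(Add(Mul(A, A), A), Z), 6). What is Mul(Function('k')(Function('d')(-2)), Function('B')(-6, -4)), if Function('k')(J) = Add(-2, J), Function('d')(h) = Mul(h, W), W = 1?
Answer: 272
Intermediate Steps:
Function('d')(h) = h (Function('d')(h) = Mul(h, 1) = h)
Function('B')(Z, A) = Add(4, Mul(Z, Add(A, Pow(A, 2)))) (Function('B')(Z, A) = Add(-2, Add(Mul(Add(Mul(A, A), A), Z), 6)) = Add(-2, Add(Mul(Add(Pow(A, 2), A), Z), 6)) = Add(-2, Add(Mul(Add(A, Pow(A, 2)), Z), 6)) = Add(-2, Add(Mul(Z, Add(A, Pow(A, 2))), 6)) = Add(-2, Add(6, Mul(Z, Add(A, Pow(A, 2))))) = Add(4, Mul(Z, Add(A, Pow(A, 2)))))
Mul(Function('k')(Function('d')(-2)), Function('B')(-6, -4)) = Mul(Add(-2, -2), Add(4, Mul(-4, -6), Mul(-6, Pow(-4, 2)))) = Mul(-4, Add(4, 24, Mul(-6, 16))) = Mul(-4, Add(4, 24, -96)) = Mul(-4, -68) = 272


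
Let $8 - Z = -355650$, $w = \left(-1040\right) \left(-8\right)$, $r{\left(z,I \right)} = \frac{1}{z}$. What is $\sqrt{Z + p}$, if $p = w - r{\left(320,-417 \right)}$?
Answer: $\frac{\sqrt{582364795}}{40} \approx 603.31$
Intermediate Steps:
$w = 8320$
$Z = 355658$ ($Z = 8 - -355650 = 8 + 355650 = 355658$)
$p = \frac{2662399}{320}$ ($p = 8320 - \frac{1}{320} = \frac{2662399}{320} \approx 8320.0$)
$\sqrt{Z + p} = \sqrt{355658 + \frac{2662399}{320}} = \sqrt{\frac{116472959}{320}} = \frac{\sqrt{582364795}}{40}$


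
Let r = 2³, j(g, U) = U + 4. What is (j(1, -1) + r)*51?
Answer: 561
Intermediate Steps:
j(g, U) = 4 + U
r = 8
(j(1, -1) + r)*51 = ((4 - 1) + 8)*51 = (3 + 8)*51 = 11*51 = 561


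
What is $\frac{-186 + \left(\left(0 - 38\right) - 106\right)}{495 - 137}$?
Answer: $- \frac{165}{179} \approx -0.92179$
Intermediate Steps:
$\frac{-186 + \left(\left(0 - 38\right) - 106\right)}{495 - 137} = \frac{-186 - 144}{358} = \left(-186 - 144\right) \frac{1}{358} = \left(-330\right) \frac{1}{358} = - \frac{165}{179}$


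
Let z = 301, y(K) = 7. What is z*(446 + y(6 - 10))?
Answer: 136353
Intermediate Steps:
z*(446 + y(6 - 10)) = 301*(446 + 7) = 301*453 = 136353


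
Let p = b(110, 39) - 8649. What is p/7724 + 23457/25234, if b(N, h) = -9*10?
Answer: -19669029/97453708 ≈ -0.20183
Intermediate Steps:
b(N, h) = -90
p = -8739 (p = -90 - 8649 = -8739)
p/7724 + 23457/25234 = -8739/7724 + 23457/25234 = -19669029/97453708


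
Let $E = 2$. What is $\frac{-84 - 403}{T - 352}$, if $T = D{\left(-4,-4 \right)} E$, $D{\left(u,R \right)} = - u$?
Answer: $\frac{487}{344} \approx 1.4157$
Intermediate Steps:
$T = 8$ ($T = \left(-1\right) \left(-4\right) 2 = 4 \cdot 2 = 8$)
$\frac{-84 - 403}{T - 352} = \frac{-84 - 403}{8 - 352} = - \frac{487}{-344} = \left(-487\right) \left(- \frac{1}{344}\right) = \frac{487}{344}$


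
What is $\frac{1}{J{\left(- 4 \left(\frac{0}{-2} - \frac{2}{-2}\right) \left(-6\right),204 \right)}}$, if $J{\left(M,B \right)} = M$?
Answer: $\frac{1}{24} \approx 0.041667$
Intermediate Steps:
$\frac{1}{J{\left(- 4 \left(\frac{0}{-2} - \frac{2}{-2}\right) \left(-6\right),204 \right)}} = \frac{1}{- 4 \left(\frac{0}{-2} - \frac{2}{-2}\right) \left(-6\right)} = \frac{1}{- 4 \left(0 \left(- \frac{1}{2}\right) - -1\right) \left(-6\right)} = \frac{1}{- 4 \left(0 + 1\right) \left(-6\right)} = \frac{1}{\left(-4\right) 1 \left(-6\right)} = \frac{1}{\left(-4\right) \left(-6\right)} = \frac{1}{24}$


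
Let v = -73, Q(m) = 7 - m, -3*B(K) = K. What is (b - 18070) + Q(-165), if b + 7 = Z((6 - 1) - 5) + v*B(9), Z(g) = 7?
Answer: -17679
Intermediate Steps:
B(K) = -K/3
b = 219 (b = -7 + (7 - (-73)*9/3) = -7 + (7 - 73*(-3)) = -7 + (7 + 219) = -7 + 226 = 219)
(b - 18070) + Q(-165) = (219 - 18070) + (7 - 1*(-165)) = -17851 + (7 + 165) = -17851 + 172 = -17679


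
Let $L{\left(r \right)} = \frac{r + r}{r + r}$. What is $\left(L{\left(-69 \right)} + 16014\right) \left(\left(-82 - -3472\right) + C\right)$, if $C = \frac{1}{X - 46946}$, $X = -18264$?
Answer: $\frac{708061262497}{13042} \approx 5.4291 \cdot 10^{7}$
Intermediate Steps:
$L{\left(r \right)} = 1$ ($L{\left(r \right)} = \frac{2 r}{2 r} = 2 r \frac{1}{2 r} = 1$)
$C = - \frac{1}{65210}$ ($C = \frac{1}{-18264 - 46946} = \frac{1}{-65210} = - \frac{1}{65210} \approx -1.5335 \cdot 10^{-5}$)
$\left(L{\left(-69 \right)} + 16014\right) \left(\left(-82 - -3472\right) + C\right) = \left(1 + 16014\right) \left(\left(-82 - -3472\right) - \frac{1}{65210}\right) = 16015 \left(\left(-82 + 3472\right) - \frac{1}{65210}\right) = 16015 \left(3390 - \frac{1}{65210}\right) = 16015 \cdot \frac{221061899}{65210} = \frac{708061262497}{13042}$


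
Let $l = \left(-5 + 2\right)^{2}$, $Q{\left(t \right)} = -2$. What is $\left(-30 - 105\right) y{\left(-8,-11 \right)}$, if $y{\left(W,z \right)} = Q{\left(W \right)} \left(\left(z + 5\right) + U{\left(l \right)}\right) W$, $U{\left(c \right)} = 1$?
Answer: $10800$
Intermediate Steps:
$l = 9$ ($l = \left(-3\right)^{2} = 9$)
$y{\left(W,z \right)} = W \left(-12 - 2 z\right)$ ($y{\left(W,z \right)} = - 2 \left(\left(z + 5\right) + 1\right) W = - 2 \left(\left(5 + z\right) + 1\right) W = - 2 \left(6 + z\right) W = \left(-12 - 2 z\right) W = W \left(-12 - 2 z\right)$)
$\left(-30 - 105\right) y{\left(-8,-11 \right)} = \left(-30 - 105\right) \left(\left(-2\right) \left(-8\right) \left(6 - 11\right)\right) = - 135 \left(\left(-2\right) \left(-8\right) \left(-5\right)\right) = \left(-135\right) \left(-80\right) = 10800$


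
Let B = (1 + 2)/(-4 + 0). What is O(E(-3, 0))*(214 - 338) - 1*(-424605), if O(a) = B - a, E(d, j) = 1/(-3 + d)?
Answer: 1274032/3 ≈ 4.2468e+5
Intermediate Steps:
B = -3/4 (B = 3/(-4) = 3*(-1/4) = -3/4 ≈ -0.75000)
O(a) = -3/4 - a
O(E(-3, 0))*(214 - 338) - 1*(-424605) = (-3/4 - 1/(-3 - 3))*(214 - 338) - 1*(-424605) = (-3/4 - 1/(-6))*(-124) + 424605 = (-3/4 - 1*(-1/6))*(-124) + 424605 = (-3/4 + 1/6)*(-124) + 424605 = -7/12*(-124) + 424605 = 217/3 + 424605 = 1274032/3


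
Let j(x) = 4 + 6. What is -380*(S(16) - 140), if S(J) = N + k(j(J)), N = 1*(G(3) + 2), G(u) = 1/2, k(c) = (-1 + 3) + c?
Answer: 47690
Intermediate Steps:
j(x) = 10
k(c) = 2 + c
G(u) = ½
N = 5/2 (N = 1*(½ + 2) = 1*(5/2) = 5/2 ≈ 2.5000)
S(J) = 29/2 (S(J) = 5/2 + (2 + 10) = 5/2 + 12 = 29/2)
-380*(S(16) - 140) = -380*(29/2 - 140) = -380*(-251/2) = 47690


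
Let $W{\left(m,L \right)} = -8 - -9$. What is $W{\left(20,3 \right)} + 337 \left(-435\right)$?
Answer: $-146594$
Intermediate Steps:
$W{\left(m,L \right)} = 1$ ($W{\left(m,L \right)} = -8 + 9 = 1$)
$W{\left(20,3 \right)} + 337 \left(-435\right) = 1 + 337 \left(-435\right) = 1 - 146595 = -146594$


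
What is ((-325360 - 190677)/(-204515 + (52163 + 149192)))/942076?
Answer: 516037/2976960160 ≈ 0.00017334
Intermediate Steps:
((-325360 - 190677)/(-204515 + (52163 + 149192)))/942076 = -516037/(-204515 + 201355)*(1/942076) = -516037/(-3160)*(1/942076) = -516037*(-1/3160)*(1/942076) = (516037/3160)*(1/942076) = 516037/2976960160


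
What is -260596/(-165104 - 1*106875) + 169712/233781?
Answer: 107080493524/63583522599 ≈ 1.6841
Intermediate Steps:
-260596/(-165104 - 1*106875) + 169712/233781 = -260596/(-165104 - 106875) + 169712*(1/233781) = -260596/(-271979) + 169712/233781 = -260596*(-1/271979) + 169712/233781 = 260596/271979 + 169712/233781 = 107080493524/63583522599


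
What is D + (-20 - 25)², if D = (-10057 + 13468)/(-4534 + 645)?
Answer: 7871814/3889 ≈ 2024.1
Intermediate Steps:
D = -3411/3889 (D = 3411/(-3889) = 3411*(-1/3889) = -3411/3889 ≈ -0.87709)
D + (-20 - 25)² = -3411/3889 + (-20 - 25)² = -3411/3889 + (-45)² = -3411/3889 + 2025 = 7871814/3889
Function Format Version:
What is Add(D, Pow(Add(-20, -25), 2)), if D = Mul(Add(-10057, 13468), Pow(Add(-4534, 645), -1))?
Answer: Rational(7871814, 3889) ≈ 2024.1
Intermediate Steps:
D = Rational(-3411, 3889) (D = Mul(3411, Pow(-3889, -1)) = Mul(3411, Rational(-1, 3889)) = Rational(-3411, 3889) ≈ -0.87709)
Add(D, Pow(Add(-20, -25), 2)) = Add(Rational(-3411, 3889), Pow(Add(-20, -25), 2)) = Add(Rational(-3411, 3889), Pow(-45, 2)) = Add(Rational(-3411, 3889), 2025) = Rational(7871814, 3889)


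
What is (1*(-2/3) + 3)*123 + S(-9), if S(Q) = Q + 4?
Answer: 282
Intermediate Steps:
S(Q) = 4 + Q
(1*(-2/3) + 3)*123 + S(-9) = (1*(-2/3) + 3)*123 + (4 - 9) = (1*(-2*⅓) + 3)*123 - 5 = (1*(-⅔) + 3)*123 - 5 = (-⅔ + 3)*123 - 5 = (7/3)*123 - 5 = 287 - 5 = 282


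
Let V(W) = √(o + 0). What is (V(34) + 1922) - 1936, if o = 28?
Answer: -14 + 2*√7 ≈ -8.7085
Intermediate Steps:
V(W) = 2*√7 (V(W) = √(28 + 0) = √28 = 2*√7)
(V(34) + 1922) - 1936 = (2*√7 + 1922) - 1936 = (1922 + 2*√7) - 1936 = -14 + 2*√7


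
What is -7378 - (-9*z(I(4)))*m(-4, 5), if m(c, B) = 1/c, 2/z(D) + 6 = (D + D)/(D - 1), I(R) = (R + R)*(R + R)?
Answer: -3688433/500 ≈ -7376.9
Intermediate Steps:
I(R) = 4*R² (I(R) = (2*R)*(2*R) = 4*R²)
z(D) = 2/(-6 + 2*D/(-1 + D)) (z(D) = 2/(-6 + (D + D)/(D - 1)) = 2/(-6 + (2*D)/(-1 + D)) = 2/(-6 + 2*D/(-1 + D)))
-7378 - (-9*z(I(4)))*m(-4, 5) = -7378 - (-9*(1 - 4*4²)/(-3 + 2*(4*4²)))/(-4) = -7378 - (-9*(1 - 4*16)/(-3 + 2*(4*16)))*(-1)/4 = -7378 - (-9*(1 - 1*64)/(-3 + 2*64))*(-1)/4 = -7378 - (-9*(1 - 64)/(-3 + 128))*(-1)/4 = -7378 - (-9*(-63)/125)*(-1)/4 = -7378 - (-9*(-63/125))*(-1)/4 = -7378 - 567*(-1)/(125*4) = -7378 - 1*(-567/500) = -7378 + 567/500 = -3688433/500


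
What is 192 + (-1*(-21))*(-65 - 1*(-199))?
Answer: 3006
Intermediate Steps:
192 + (-1*(-21))*(-65 - 1*(-199)) = 192 + 21*(-65 + 199) = 192 + 21*134 = 192 + 2814 = 3006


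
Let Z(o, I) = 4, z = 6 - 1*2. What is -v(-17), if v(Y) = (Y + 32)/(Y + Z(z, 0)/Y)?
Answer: 255/293 ≈ 0.87031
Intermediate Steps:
z = 4 (z = 6 - 2 = 4)
v(Y) = (32 + Y)/(Y + 4/Y) (v(Y) = (Y + 32)/(Y + 4/Y) = (32 + Y)/(Y + 4/Y))
-v(-17) = -(-17)*(32 - 17)/(4 + (-17)²) = -(-17)*15/(4 + 289) = -(-17)*15/293 = -1*(-255/293) = 255/293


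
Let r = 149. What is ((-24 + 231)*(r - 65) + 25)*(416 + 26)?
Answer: 7696546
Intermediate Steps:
((-24 + 231)*(r - 65) + 25)*(416 + 26) = ((-24 + 231)*(149 - 65) + 25)*(416 + 26) = (207*84 + 25)*442 = (17388 + 25)*442 = 17413*442 = 7696546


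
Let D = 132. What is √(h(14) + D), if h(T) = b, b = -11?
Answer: 11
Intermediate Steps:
h(T) = -11
√(h(14) + D) = √(-11 + 132) = √121 = 11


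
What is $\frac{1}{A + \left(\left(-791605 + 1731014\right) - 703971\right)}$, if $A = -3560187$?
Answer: $- \frac{1}{3324749} \approx -3.0077 \cdot 10^{-7}$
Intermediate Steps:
$\frac{1}{A + \left(\left(-791605 + 1731014\right) - 703971\right)} = \frac{1}{-3560187 + \left(\left(-791605 + 1731014\right) - 703971\right)} = \frac{1}{-3560187 + \left(939409 - 703971\right)} = \frac{1}{-3560187 + 235438} = \frac{1}{-3324749} = - \frac{1}{3324749}$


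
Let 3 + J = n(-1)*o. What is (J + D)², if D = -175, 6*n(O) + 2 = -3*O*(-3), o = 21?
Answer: 187489/4 ≈ 46872.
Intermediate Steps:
n(O) = -⅓ + 3*O/2 (n(O) = -⅓ + (-3*O*(-3))/6 = -⅓ + (9*O)/6 = -⅓ + 3*O/2)
J = -83/2 (J = -3 + (-⅓ + (3/2)*(-1))*21 = -3 + (-⅓ - 3/2)*21 = -3 - 11/6*21 = -3 - 77/2 = -83/2 ≈ -41.500)
(J + D)² = (-83/2 - 175)² = (-433/2)² = 187489/4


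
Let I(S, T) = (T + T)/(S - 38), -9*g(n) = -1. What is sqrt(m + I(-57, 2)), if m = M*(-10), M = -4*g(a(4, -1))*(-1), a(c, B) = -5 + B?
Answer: 2*I*sqrt(91105)/285 ≈ 2.1181*I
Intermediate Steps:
g(n) = 1/9 (g(n) = -1/9*(-1) = 1/9)
M = 4/9 (M = -4*1/9*(-1) = -4/9*(-1) = 4/9 ≈ 0.44444)
I(S, T) = 2*T/(-38 + S) (I(S, T) = (2*T)/(-38 + S) = 2*T/(-38 + S))
m = -40/9 (m = (4/9)*(-10) = -40/9 ≈ -4.4444)
sqrt(m + I(-57, 2)) = sqrt(-40/9 + 2*2/(-38 - 57)) = sqrt(-40/9 + 2*2/(-95)) = sqrt(-40/9 + 2*2*(-1/95)) = sqrt(-40/9 - 4/95) = sqrt(-3836/855) = 2*I*sqrt(91105)/285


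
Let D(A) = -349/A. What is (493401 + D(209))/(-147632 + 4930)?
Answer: -51560230/14912359 ≈ -3.4576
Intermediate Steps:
(493401 + D(209))/(-147632 + 4930) = (493401 - 349/209)/(-147632 + 4930) = (493401 - 349*1/209)/(-142702) = (493401 - 349/209)*(-1/142702) = (103120460/209)*(-1/142702) = -51560230/14912359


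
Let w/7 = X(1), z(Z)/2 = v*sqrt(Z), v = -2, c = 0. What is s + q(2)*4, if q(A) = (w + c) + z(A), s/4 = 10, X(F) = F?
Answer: 68 - 16*sqrt(2) ≈ 45.373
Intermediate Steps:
s = 40 (s = 4*10 = 40)
z(Z) = -4*sqrt(Z) (z(Z) = 2*(-2*sqrt(Z)) = -4*sqrt(Z))
w = 7 (w = 7*1 = 7)
q(A) = 7 - 4*sqrt(A) (q(A) = (7 + 0) - 4*sqrt(A) = 7 - 4*sqrt(A))
s + q(2)*4 = 40 + (7 - 4*sqrt(2))*4 = 40 + (28 - 16*sqrt(2)) = 68 - 16*sqrt(2)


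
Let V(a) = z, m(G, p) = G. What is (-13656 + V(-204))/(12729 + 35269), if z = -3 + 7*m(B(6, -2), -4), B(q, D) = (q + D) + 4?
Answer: -13603/47998 ≈ -0.28341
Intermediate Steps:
B(q, D) = 4 + D + q (B(q, D) = (D + q) + 4 = 4 + D + q)
z = 53 (z = -3 + 7*(4 - 2 + 6) = -3 + 7*8 = -3 + 56 = 53)
V(a) = 53
(-13656 + V(-204))/(12729 + 35269) = (-13656 + 53)/(12729 + 35269) = -13603/47998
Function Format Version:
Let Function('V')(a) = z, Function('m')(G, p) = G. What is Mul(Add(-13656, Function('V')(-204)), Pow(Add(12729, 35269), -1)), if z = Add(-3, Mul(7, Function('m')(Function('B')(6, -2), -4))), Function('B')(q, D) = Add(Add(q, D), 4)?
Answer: Rational(-13603, 47998) ≈ -0.28341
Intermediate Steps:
Function('B')(q, D) = Add(4, D, q) (Function('B')(q, D) = Add(Add(D, q), 4) = Add(4, D, q))
z = 53 (z = Add(-3, Mul(7, Add(4, -2, 6))) = Add(-3, Mul(7, 8)) = Add(-3, 56) = 53)
Function('V')(a) = 53
Mul(Add(-13656, Function('V')(-204)), Pow(Add(12729, 35269), -1)) = Mul(Add(-13656, 53), Pow(Add(12729, 35269), -1)) = Mul(-13603, Pow(47998, -1)) = Mul(-13603, Rational(1, 47998)) = Rational(-13603, 47998)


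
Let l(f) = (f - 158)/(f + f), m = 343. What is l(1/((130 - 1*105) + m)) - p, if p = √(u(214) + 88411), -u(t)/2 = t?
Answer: -58143/2 - √87983 ≈ -29368.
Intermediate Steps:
u(t) = -2*t
p = √87983 (p = √(-2*214 + 88411) = √(-428 + 88411) = √87983 ≈ 296.62)
l(f) = (-158 + f)/(2*f) (l(f) = (-158 + f)/((2*f)) = (-158 + f)*(1/(2*f)) = (-158 + f)/(2*f))
l(1/((130 - 1*105) + m)) - p = (-158 + 1/((130 - 1*105) + 343))/(2*(1/((130 - 1*105) + 343))) - √87983 = (-158 + 1/((130 - 105) + 343))/(2*(1/((130 - 105) + 343))) - √87983 = (-158 + 1/(25 + 343))/(2*(1/(25 + 343))) - √87983 = (-158 + 1/368)/(2*(1/368)) - √87983 = (½)*368*(-58143/368) - √87983 = -58143/2 - √87983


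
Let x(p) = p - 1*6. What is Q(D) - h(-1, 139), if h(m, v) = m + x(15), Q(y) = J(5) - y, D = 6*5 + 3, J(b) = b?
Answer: -36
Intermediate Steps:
x(p) = -6 + p (x(p) = p - 6 = -6 + p)
D = 33 (D = 30 + 3 = 33)
Q(y) = 5 - y
h(m, v) = 9 + m (h(m, v) = m + (-6 + 15) = m + 9 = 9 + m)
Q(D) - h(-1, 139) = (5 - 1*33) - (9 - 1) = (5 - 33) - 1*8 = -28 - 8 = -36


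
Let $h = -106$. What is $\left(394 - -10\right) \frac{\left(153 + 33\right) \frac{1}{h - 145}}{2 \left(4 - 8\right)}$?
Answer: $\frac{9393}{251} \approx 37.422$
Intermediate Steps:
$\left(394 - -10\right) \frac{\left(153 + 33\right) \frac{1}{h - 145}}{2 \left(4 - 8\right)} = \left(394 - -10\right) \frac{\left(153 + 33\right) \frac{1}{-106 - 145}}{2 \left(4 - 8\right)} = \left(394 + \left(-28 + 38\right)\right) \frac{186 \frac{1}{-251}}{2 \left(-4\right)} = \left(394 + 10\right) \frac{186 \left(- \frac{1}{251}\right)}{-8} = 404 \left(\left(- \frac{186}{251}\right) \left(- \frac{1}{8}\right)\right) = 404 \cdot \frac{93}{1004} = \frac{9393}{251}$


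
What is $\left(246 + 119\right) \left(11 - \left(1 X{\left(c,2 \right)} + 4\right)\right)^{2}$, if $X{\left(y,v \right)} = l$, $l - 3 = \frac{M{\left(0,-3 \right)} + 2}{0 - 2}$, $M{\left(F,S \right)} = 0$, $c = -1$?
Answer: $9125$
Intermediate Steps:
$l = 2$ ($l = 3 + \frac{0 + 2}{0 - 2} = 3 + \frac{2}{-2} = 3 + 2 \left(- \frac{1}{2}\right) = 3 - 1 = 2$)
$X{\left(y,v \right)} = 2$
$\left(246 + 119\right) \left(11 - \left(1 X{\left(c,2 \right)} + 4\right)\right)^{2} = \left(246 + 119\right) \left(11 - \left(1 \cdot 2 + 4\right)\right)^{2} = 365 \left(11 - \left(2 + 4\right)\right)^{2} = 365 \left(11 - 6\right)^{2} = 365 \cdot 5^{2} = 365 \cdot 25 = 9125$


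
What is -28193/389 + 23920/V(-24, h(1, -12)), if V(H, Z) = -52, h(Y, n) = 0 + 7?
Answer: -207133/389 ≈ -532.48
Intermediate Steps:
h(Y, n) = 7
-28193/389 + 23920/V(-24, h(1, -12)) = -28193/389 + 23920/(-52) = -28193*1/389 + 23920*(-1/52) = -28193/389 - 460 = -207133/389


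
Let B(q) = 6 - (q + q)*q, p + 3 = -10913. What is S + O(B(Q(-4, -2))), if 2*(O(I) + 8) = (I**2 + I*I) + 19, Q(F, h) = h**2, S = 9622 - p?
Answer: 42431/2 ≈ 21216.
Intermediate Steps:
p = -10916 (p = -3 - 10913 = -10916)
S = 20538 (S = 9622 - 1*(-10916) = 9622 + 10916 = 20538)
B(q) = 6 - 2*q**2 (B(q) = 6 - 2*q*q = 6 - 2*q**2)
O(I) = 3/2 + I**2 (O(I) = -8 + ((I**2 + I*I) + 19)/2 = -8 + ((I**2 + I**2) + 19)/2 = -8 + (2*I**2 + 19)/2 = -8 + (19 + 2*I**2)/2 = -8 + (19/2 + I**2) = 3/2 + I**2)
S + O(B(Q(-4, -2))) = 20538 + (3/2 + (6 - 2*((-2)**2)**2)**2) = 20538 + (3/2 + (6 - 2*4**2)**2) = 20538 + (3/2 + (6 - 2*16)**2) = 20538 + (3/2 + (6 - 32)**2) = 20538 + (3/2 + (-26)**2) = 20538 + (3/2 + 676) = 20538 + 1355/2 = 42431/2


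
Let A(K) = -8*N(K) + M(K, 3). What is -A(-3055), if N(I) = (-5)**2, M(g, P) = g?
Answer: 3255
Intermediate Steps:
N(I) = 25
A(K) = -200 + K (A(K) = -8*25 + K = -200 + K)
-A(-3055) = -(-200 - 3055) = -1*(-3255) = 3255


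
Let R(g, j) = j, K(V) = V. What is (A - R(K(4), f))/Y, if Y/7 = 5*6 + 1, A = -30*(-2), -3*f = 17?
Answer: 197/651 ≈ 0.30261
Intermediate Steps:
f = -17/3 (f = -1/3*17 = -17/3 ≈ -5.6667)
A = 60
Y = 217 (Y = 7*(5*6 + 1) = 7*(30 + 1) = 7*31 = 217)
(A - R(K(4), f))/Y = (60 - 1*(-17/3))/217 = (60 + 17/3)*(1/217) = (197/3)*(1/217) = 197/651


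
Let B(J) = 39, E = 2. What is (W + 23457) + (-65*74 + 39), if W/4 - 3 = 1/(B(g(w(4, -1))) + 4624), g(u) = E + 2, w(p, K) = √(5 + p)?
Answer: 87188778/4663 ≈ 18698.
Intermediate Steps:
g(u) = 4 (g(u) = 2 + 2 = 4)
W = 55960/4663 (W = 12 + 4/(39 + 4624) = 12 + 4/4663 = 55960/4663 ≈ 12.001)
(W + 23457) + (-65*74 + 39) = (55960/4663 + 23457) + (-65*74 + 39) = 109435951/4663 + (-4810 + 39) = 109435951/4663 - 4771 = 87188778/4663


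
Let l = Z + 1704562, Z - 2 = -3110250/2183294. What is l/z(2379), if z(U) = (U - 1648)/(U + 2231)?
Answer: 295799954014470/27517033 ≈ 1.0750e+7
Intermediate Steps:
Z = 21661/37643 (Z = 2 - 3110250/2183294 = 2 - 3110250*1/2183294 = 2 - 53625/37643 = 21661/37643 ≈ 0.57543)
z(U) = (-1648 + U)/(2231 + U)
l = 64164849027/37643 (l = 21661/37643 + 1704562 = 64164849027/37643 ≈ 1.7046e+6)
l/z(2379) = 64164849027/(37643*(((-1648 + 2379)/(2231 + 2379)))) = 64164849027/(37643*((731/4610))) = 64164849027/(37643*(((1/4610)*731))) = 64164849027/(37643*(731/4610)) = (64164849027/37643)*(4610/731) = 295799954014470/27517033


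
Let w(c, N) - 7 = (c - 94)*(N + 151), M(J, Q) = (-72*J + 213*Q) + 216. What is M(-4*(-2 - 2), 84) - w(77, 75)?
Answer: 20791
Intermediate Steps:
M(J, Q) = 216 - 72*J + 213*Q
w(c, N) = 7 + (-94 + c)*(151 + N) (w(c, N) = 7 + (c - 94)*(N + 151) = 7 + (-94 + c)*(151 + N))
M(-4*(-2 - 2), 84) - w(77, 75) = (216 - (-288)*(-2 - 2) + 213*84) - (-14187 - 94*75 + 151*77 + 75*77) = (216 - (-288)*(-4) + 17892) - (-14187 - 7050 + 11627 + 5775) = (216 - 72*16 + 17892) - 1*(-3835) = (216 - 1152 + 17892) + 3835 = 16956 + 3835 = 20791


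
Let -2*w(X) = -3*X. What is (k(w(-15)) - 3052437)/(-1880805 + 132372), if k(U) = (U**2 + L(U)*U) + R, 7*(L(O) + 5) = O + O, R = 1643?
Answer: 85400857/48956124 ≈ 1.7444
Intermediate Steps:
L(O) = -5 + 2*O/7 (L(O) = -5 + (O + O)/7 = -5 + (2*O)/7 = -5 + 2*O/7)
w(X) = 3*X/2 (w(X) = -(-3)*X/2 = 3*X/2)
k(U) = 1643 + U**2 + U*(-5 + 2*U/7) (k(U) = (U**2 + (-5 + 2*U/7)*U) + 1643 = (U**2 + U*(-5 + 2*U/7)) + 1643 = 1643 + U**2 + U*(-5 + 2*U/7))
(k(w(-15)) - 3052437)/(-1880805 + 132372) = ((1643 - 15*(-15)/2 + 9*((3/2)*(-15))**2/7) - 3052437)/(-1880805 + 132372) = ((1643 - 5*(-45/2) + 9*(-45/2)**2/7) - 3052437)/(-1748433) = ((1643 + 225/2 + (9/7)*(2025/4)) - 3052437)*(-1/1748433) = ((1643 + 225/2 + 18225/28) - 3052437)*(-1/1748433) = (67379/28 - 3052437)*(-1/1748433) = -85400857/28*(-1/1748433) = 85400857/48956124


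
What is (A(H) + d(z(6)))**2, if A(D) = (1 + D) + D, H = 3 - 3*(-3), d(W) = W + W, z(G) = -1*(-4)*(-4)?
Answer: 49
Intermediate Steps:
z(G) = -16 (z(G) = 4*(-4) = -16)
d(W) = 2*W
H = 12 (H = 3 + 9 = 12)
A(D) = 1 + 2*D
(A(H) + d(z(6)))**2 = ((1 + 2*12) + 2*(-16))**2 = ((1 + 24) - 32)**2 = (25 - 32)**2 = (-7)**2 = 49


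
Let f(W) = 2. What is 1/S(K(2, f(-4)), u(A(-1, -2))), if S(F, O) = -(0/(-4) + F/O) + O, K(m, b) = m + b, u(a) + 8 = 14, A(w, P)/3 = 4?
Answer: 3/16 ≈ 0.18750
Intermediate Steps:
A(w, P) = 12 (A(w, P) = 3*4 = 12)
u(a) = 6 (u(a) = -8 + 14 = 6)
K(m, b) = b + m
S(F, O) = O - F/O (S(F, O) = -(0*(-¼) + F/O) + O = -(0 + F/O) + O = -F/O + O = O - F/O)
1/S(K(2, f(-4)), u(A(-1, -2))) = 1/(6 - 1*(2 + 2)/6) = 1/(6 - 1*4*⅙) = 1/(6 - ⅔) = 1/(16/3) = 3/16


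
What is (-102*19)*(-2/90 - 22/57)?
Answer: 11866/15 ≈ 791.07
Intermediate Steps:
(-102*19)*(-2/90 - 22/57) = -1938*(-2*1/90 - 22*1/57) = -1938*(-1/45 - 22/57) = -1938*(-349/855) = 11866/15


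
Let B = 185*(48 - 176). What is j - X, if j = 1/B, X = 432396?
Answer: -10239137281/23680 ≈ -4.3240e+5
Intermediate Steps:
B = -23680 (B = 185*(-128) = -23680)
j = -1/23680 (j = 1/(-23680) = -1/23680 ≈ -4.2230e-5)
j - X = -1/23680 - 1*432396 = -1/23680 - 432396 = -10239137281/23680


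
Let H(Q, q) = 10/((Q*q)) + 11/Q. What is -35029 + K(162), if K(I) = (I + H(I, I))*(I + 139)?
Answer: 90237061/6561 ≈ 13754.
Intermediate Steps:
H(Q, q) = 11/Q + 10/(Q*q) (H(Q, q) = 10*(1/(Q*q)) + 11/Q = 10/(Q*q) + 11/Q = 11/Q + 10/(Q*q))
K(I) = (139 + I)*(I + (10 + 11*I)/I**2) (K(I) = (I + (10 + 11*I)/(I*I))*(I + 139) = (I + (10 + 11*I)/I**2)*(139 + I) = (139 + I)*(I + (10 + 11*I)/I**2))
-35029 + K(162) = -35029 + (11 + 162**2 + 139*162 + 1390/162**2 + 1539/162) = -35029 + (11 + 26244 + 22518 + 1390*(1/26244) + 1539*(1/162)) = -35029 + (11 + 26244 + 22518 + 695/13122 + 19/2) = -35029 + 320062330/6561 = 90237061/6561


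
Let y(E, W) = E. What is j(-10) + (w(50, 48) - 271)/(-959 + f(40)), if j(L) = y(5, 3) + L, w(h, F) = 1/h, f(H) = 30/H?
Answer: -452027/95825 ≈ -4.7172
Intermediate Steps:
j(L) = 5 + L
j(-10) + (w(50, 48) - 271)/(-959 + f(40)) = (5 - 10) + (1/50 - 271)/(-959 + 30/40) = -5 + (1/50 - 271)/(-959 + 30*(1/40)) = -5 - 13549/(50*(-959 + ¾)) = -5 - 13549/(50*(-3833/4)) = -5 - 13549/50*(-4/3833) = -5 + 27098/95825 = -452027/95825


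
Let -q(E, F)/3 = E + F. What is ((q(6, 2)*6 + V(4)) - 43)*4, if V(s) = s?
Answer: -732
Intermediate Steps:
q(E, F) = -3*E - 3*F (q(E, F) = -3*(E + F) = -3*E - 3*F)
((q(6, 2)*6 + V(4)) - 43)*4 = (((-3*6 - 3*2)*6 + 4) - 43)*4 = (((-18 - 6)*6 + 4) - 43)*4 = ((-24*6 + 4) - 43)*4 = ((-144 + 4) - 43)*4 = (-140 - 43)*4 = -183*4 = -732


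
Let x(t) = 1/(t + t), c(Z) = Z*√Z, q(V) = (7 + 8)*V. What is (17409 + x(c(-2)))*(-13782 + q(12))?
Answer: -236797218 - 6801*I*√2/4 ≈ -2.368e+8 - 2404.5*I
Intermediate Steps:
q(V) = 15*V
c(Z) = Z^(3/2)
x(t) = 1/(2*t)
(17409 + x(c(-2)))*(-13782 + q(12)) = (17409 + 1/(2*((-2)^(3/2))))*(-13782 + 15*12) = (17409 + 1/(2*((-2*I*√2))))*(-13782 + 180) = (17409 + (I*√2/4)/2)*(-13602) = (17409 + I*√2/8)*(-13602) = -236797218 - 6801*I*√2/4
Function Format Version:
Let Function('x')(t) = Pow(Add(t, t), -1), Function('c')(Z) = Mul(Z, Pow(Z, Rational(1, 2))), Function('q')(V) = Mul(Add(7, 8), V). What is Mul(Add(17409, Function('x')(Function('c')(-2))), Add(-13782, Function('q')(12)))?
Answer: Add(-236797218, Mul(Rational(-6801, 4), I, Pow(2, Rational(1, 2)))) ≈ Add(-2.3680e+8, Mul(-2404.5, I))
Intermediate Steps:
Function('q')(V) = Mul(15, V)
Function('c')(Z) = Pow(Z, Rational(3, 2))
Function('x')(t) = Mul(Rational(1, 2), Pow(t, -1)) (Function('x')(t) = Pow(Mul(2, t), -1) = Mul(Rational(1, 2), Pow(t, -1)))
Mul(Add(17409, Function('x')(Function('c')(-2))), Add(-13782, Function('q')(12))) = Mul(Add(17409, Mul(Rational(1, 2), Pow(Pow(-2, Rational(3, 2)), -1))), Add(-13782, Mul(15, 12))) = Mul(Add(17409, Mul(Rational(1, 2), Pow(Mul(-2, I, Pow(2, Rational(1, 2))), -1))), Add(-13782, 180)) = Mul(Add(17409, Mul(Rational(1, 2), Mul(Rational(1, 4), I, Pow(2, Rational(1, 2))))), -13602) = Mul(Add(17409, Mul(Rational(1, 8), I, Pow(2, Rational(1, 2)))), -13602) = Add(-236797218, Mul(Rational(-6801, 4), I, Pow(2, Rational(1, 2))))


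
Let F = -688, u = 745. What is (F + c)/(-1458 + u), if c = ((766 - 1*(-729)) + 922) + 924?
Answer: -2653/713 ≈ -3.7209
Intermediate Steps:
c = 3341 (c = ((766 + 729) + 922) + 924 = (1495 + 922) + 924 = 2417 + 924 = 3341)
(F + c)/(-1458 + u) = (-688 + 3341)/(-1458 + 745) = 2653/(-713) = 2653*(-1/713) = -2653/713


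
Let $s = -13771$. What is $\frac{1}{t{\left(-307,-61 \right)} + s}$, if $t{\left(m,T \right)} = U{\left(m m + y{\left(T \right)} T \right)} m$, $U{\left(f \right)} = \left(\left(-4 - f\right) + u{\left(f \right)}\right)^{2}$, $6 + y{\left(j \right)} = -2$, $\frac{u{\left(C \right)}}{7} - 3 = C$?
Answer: $- \frac{1}{99198729307118} \approx -1.0081 \cdot 10^{-14}$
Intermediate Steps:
$u{\left(C \right)} = 21 + 7 C$
$y{\left(j \right)} = -8$ ($y{\left(j \right)} = -6 - 2 = -8$)
$U{\left(f \right)} = \left(17 + 6 f\right)^{2}$ ($U{\left(f \right)} = \left(\left(-4 - f\right) + \left(21 + 7 f\right)\right)^{2} = \left(17 + 6 f\right)^{2}$)
$t{\left(m,T \right)} = m \left(17 - 48 T + 6 m^{2}\right)^{2}$ ($t{\left(m,T \right)} = \left(17 + 6 \left(m m - 8 T\right)\right)^{2} m = \left(17 + 6 \left(m^{2} - 8 T\right)\right)^{2} m = \left(17 - \left(- 6 m^{2} + 48 T\right)\right)^{2} m = \left(17 - 48 T + 6 m^{2}\right)^{2} m = m \left(17 - 48 T + 6 m^{2}\right)^{2}$)
$\frac{1}{t{\left(-307,-61 \right)} + s} = \frac{1}{- 307 \left(-17 - 6 \left(-307\right)^{2} + 48 \left(-61\right)\right)^{2} - 13771} = \frac{1}{- 307 \left(-17 - 565494 - 2928\right)^{2} - 13771} = \frac{1}{- 307 \left(-568439\right)^{2} - 13771} = \frac{1}{\left(-307\right) 323122896721 - 13771} = \frac{1}{-99198729293347 - 13771} = \frac{1}{-99198729307118} = - \frac{1}{99198729307118}$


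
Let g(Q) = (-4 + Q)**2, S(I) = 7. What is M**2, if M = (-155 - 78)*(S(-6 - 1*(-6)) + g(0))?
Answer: 28718881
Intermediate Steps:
M = -5359 (M = (-155 - 78)*(7 + (-4 + 0)**2) = -233*(7 + (-4)**2) = -233*(7 + 16) = -233*23 = -5359)
M**2 = (-5359)**2 = 28718881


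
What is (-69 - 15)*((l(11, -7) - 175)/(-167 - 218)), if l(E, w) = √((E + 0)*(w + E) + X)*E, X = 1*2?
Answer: -420/11 + 12*√46/5 ≈ -21.904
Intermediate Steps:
X = 2
l(E, w) = E*√(2 + E*(E + w)) (l(E, w) = √((E + 0)*(w + E) + 2)*E = √(E*(E + w) + 2)*E = √(2 + E*(E + w))*E = E*√(2 + E*(E + w)))
(-69 - 15)*((l(11, -7) - 175)/(-167 - 218)) = (-69 - 15)*((11*√(2 + 11² + 11*(-7)) - 175)/(-167 - 218)) = -84*(11*√(2 + 121 - 77) - 175)/(-385) = -84*(11*√46 - 175)*(-1)/385 = -84*(-175 + 11*√46)*(-1)/385 = -84*(5/11 - √46/35) = -420/11 + 12*√46/5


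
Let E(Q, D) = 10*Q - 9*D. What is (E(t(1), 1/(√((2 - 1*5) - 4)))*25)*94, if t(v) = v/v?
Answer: 23500 + 21150*I*√7/7 ≈ 23500.0 + 7993.9*I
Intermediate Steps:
t(v) = 1
E(Q, D) = -9*D + 10*Q
(E(t(1), 1/(√((2 - 1*5) - 4)))*25)*94 = ((-9/√((2 - 1*5) - 4) + 10*1)*25)*94 = ((-9/√((2 - 5) - 4) + 10)*25)*94 = ((-9/√(-3 - 4) + 10)*25)*94 = ((-9*(-I*√7/7) + 10)*25)*94 = ((-(-9)*I*√7/7 + 10)*25)*94 = ((9*I*√7/7 + 10)*25)*94 = ((10 + 9*I*√7/7)*25)*94 = (250 + 225*I*√7/7)*94 = 23500 + 21150*I*√7/7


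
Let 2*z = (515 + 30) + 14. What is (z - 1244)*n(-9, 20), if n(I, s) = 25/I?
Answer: 16075/6 ≈ 2679.2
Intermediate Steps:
z = 559/2 (z = ((515 + 30) + 14)/2 = (545 + 14)/2 = (½)*559 = 559/2 ≈ 279.50)
(z - 1244)*n(-9, 20) = (559/2 - 1244)*(25/(-9)) = -48225*(-1)/(2*9) = -1929/2*(-25/9) = 16075/6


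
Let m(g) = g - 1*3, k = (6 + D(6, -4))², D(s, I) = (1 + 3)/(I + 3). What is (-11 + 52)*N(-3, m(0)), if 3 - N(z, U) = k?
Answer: -41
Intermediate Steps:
D(s, I) = 4/(3 + I)
k = 4 (k = (6 + 4/(3 - 4))² = (6 + 4/(-1))² = (6 + 4*(-1))² = (6 - 4)² = 2² = 4)
m(g) = -3 + g (m(g) = g - 3 = -3 + g)
N(z, U) = -1 (N(z, U) = 3 - 1*4 = 3 - 4 = -1)
(-11 + 52)*N(-3, m(0)) = (-11 + 52)*(-1) = 41*(-1) = -41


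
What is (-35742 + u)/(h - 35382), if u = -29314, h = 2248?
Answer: 32528/16567 ≈ 1.9634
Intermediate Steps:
(-35742 + u)/(h - 35382) = (-35742 - 29314)/(2248 - 35382) = -65056/(-33134) = -65056*(-1/33134) = 32528/16567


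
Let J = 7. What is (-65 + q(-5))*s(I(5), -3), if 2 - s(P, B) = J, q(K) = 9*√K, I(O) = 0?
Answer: 325 - 45*I*√5 ≈ 325.0 - 100.62*I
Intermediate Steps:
s(P, B) = -5 (s(P, B) = 2 - 1*7 = 2 - 7 = -5)
(-65 + q(-5))*s(I(5), -3) = (-65 + 9*√(-5))*(-5) = (-65 + 9*(I*√5))*(-5) = (-65 + 9*I*√5)*(-5) = 325 - 45*I*√5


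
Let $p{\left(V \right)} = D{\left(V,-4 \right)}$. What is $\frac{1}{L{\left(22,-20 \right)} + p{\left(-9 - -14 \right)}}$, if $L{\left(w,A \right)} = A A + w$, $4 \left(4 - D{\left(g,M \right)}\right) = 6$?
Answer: $\frac{2}{849} \approx 0.0023557$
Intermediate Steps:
$D{\left(g,M \right)} = \frac{5}{2}$ ($D{\left(g,M \right)} = 4 - \frac{3}{2} = \frac{5}{2}$)
$L{\left(w,A \right)} = w + A^{2}$ ($L{\left(w,A \right)} = A^{2} + w = w + A^{2}$)
$p{\left(V \right)} = \frac{5}{2}$
$\frac{1}{L{\left(22,-20 \right)} + p{\left(-9 - -14 \right)}} = \frac{1}{\left(22 + \left(-20\right)^{2}\right) + \frac{5}{2}} = \frac{1}{\left(22 + 400\right) + \frac{5}{2}} = \frac{1}{422 + \frac{5}{2}} = \frac{1}{\frac{849}{2}} = \frac{2}{849}$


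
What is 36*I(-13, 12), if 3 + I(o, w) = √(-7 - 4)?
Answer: -108 + 36*I*√11 ≈ -108.0 + 119.4*I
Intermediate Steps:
I(o, w) = -3 + I*√11 (I(o, w) = -3 + √(-7 - 4) = -3 + √(-11) = -3 + I*√11)
36*I(-13, 12) = 36*(-3 + I*√11) = -108 + 36*I*√11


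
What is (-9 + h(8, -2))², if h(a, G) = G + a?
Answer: 9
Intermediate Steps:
(-9 + h(8, -2))² = (-9 + (-2 + 8))² = (-9 + 6)² = (-3)² = 9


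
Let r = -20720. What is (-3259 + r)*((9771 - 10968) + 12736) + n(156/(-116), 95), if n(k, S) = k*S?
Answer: -8024120454/29 ≈ -2.7669e+8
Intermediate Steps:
n(k, S) = S*k
(-3259 + r)*((9771 - 10968) + 12736) + n(156/(-116), 95) = (-3259 - 20720)*((9771 - 10968) + 12736) + 95*(156/(-116)) = -23979*(-1197 + 12736) + 95*(156*(-1/116)) = -23979*11539 + 95*(-39/29) = -276693681 - 3705/29 = -8024120454/29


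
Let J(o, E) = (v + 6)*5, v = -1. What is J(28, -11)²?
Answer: 625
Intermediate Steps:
J(o, E) = 25 (J(o, E) = (-1 + 6)*5 = 5*5 = 25)
J(28, -11)² = 25² = 625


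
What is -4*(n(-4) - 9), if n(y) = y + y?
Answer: 68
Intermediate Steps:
n(y) = 2*y
-4*(n(-4) - 9) = -4*(2*(-4) - 9) = -4*(-8 - 9) = -4*(-17) = 68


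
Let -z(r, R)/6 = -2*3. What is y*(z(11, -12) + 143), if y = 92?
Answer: 16468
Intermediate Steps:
z(r, R) = 36 (z(r, R) = -(-12)*3 = -6*(-6) = 36)
y*(z(11, -12) + 143) = 92*(36 + 143) = 92*179 = 16468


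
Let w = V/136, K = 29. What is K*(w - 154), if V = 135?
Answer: -603461/136 ≈ -4437.2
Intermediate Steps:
w = 135/136 ≈ 0.99265
K*(w - 154) = 29*(135/136 - 154) = 29*(-20809/136) = -603461/136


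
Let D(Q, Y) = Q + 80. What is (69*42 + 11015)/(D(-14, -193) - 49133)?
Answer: -13913/49067 ≈ -0.28355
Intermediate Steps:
D(Q, Y) = 80 + Q
(69*42 + 11015)/(D(-14, -193) - 49133) = (69*42 + 11015)/((80 - 14) - 49133) = (2898 + 11015)/(66 - 49133) = 13913/(-49067) = 13913*(-1/49067) = -13913/49067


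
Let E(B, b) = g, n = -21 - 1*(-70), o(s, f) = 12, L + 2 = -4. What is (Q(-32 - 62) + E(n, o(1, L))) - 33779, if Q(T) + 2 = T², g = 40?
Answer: -24905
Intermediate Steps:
L = -6 (L = -2 - 4 = -6)
n = 49 (n = -21 + 70 = 49)
Q(T) = -2 + T²
E(B, b) = 40
(Q(-32 - 62) + E(n, o(1, L))) - 33779 = ((-2 + (-32 - 62)²) + 40) - 33779 = ((-2 + (-94)²) + 40) - 33779 = ((-2 + 8836) + 40) - 33779 = (8834 + 40) - 33779 = 8874 - 33779 = -24905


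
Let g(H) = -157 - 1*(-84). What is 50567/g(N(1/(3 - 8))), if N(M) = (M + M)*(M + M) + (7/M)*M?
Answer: -50567/73 ≈ -692.70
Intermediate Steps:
N(M) = 7 + 4*M² (N(M) = (2*M)*(2*M) + 7 = 4*M² + 7 = 7 + 4*M²)
g(H) = -73 (g(H) = -157 + 84 = -73)
50567/g(N(1/(3 - 8))) = 50567/(-73) = 50567*(-1/73) = -50567/73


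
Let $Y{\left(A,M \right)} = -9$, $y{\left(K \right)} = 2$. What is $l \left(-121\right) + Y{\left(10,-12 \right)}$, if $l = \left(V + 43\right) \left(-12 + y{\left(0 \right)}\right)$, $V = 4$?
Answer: $56861$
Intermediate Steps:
$l = -470$ ($l = \left(4 + 43\right) \left(-12 + 2\right) = 47 \left(-10\right) = -470$)
$l \left(-121\right) + Y{\left(10,-12 \right)} = \left(-470\right) \left(-121\right) - 9 = 56870 - 9 = 56861$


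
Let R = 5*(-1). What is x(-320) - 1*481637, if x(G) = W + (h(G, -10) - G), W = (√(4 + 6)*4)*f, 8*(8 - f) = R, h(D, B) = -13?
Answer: -481330 + 69*√10/2 ≈ -4.8122e+5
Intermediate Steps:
R = -5
f = 69/8 (f = 8 - ⅛*(-5) = 8 + 5/8 = 69/8 ≈ 8.6250)
W = 69*√10/2 (W = (√(4 + 6)*4)*(69/8) = (√10*4)*(69/8) = (4*√10)*(69/8) = 69*√10/2 ≈ 109.10)
x(G) = -13 - G + 69*√10/2 (x(G) = 69*√10/2 + (-13 - G) = -13 - G + 69*√10/2)
x(-320) - 1*481637 = (-13 - 1*(-320) + 69*√10/2) - 1*481637 = (-13 + 320 + 69*√10/2) - 481637 = (307 + 69*√10/2) - 481637 = -481330 + 69*√10/2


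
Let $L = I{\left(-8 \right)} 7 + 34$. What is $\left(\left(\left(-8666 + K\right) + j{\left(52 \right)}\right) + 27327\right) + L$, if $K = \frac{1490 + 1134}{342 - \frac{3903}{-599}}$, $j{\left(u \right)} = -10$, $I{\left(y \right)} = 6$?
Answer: $\frac{3911039023}{208761} \approx 18735.0$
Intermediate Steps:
$K = \frac{1571776}{208761}$ ($K = \frac{2624}{342 - - \frac{3903}{599}} = \frac{2624}{342 + \frac{3903}{599}} = \frac{2624}{\frac{208761}{599}} = 2624 \cdot \frac{599}{208761} = \frac{1571776}{208761} \approx 7.5291$)
$L = 76$ ($L = 6 \cdot 7 + 34 = 42 + 34 = 76$)
$\left(\left(\left(-8666 + K\right) + j{\left(52 \right)}\right) + 27327\right) + L = \left(\left(\left(-8666 + \frac{1571776}{208761}\right) - 10\right) + 27327\right) + 76 = \left(\left(- \frac{1807551050}{208761} - 10\right) + 27327\right) + 76 = \left(- \frac{1809638660}{208761} + 27327\right) + 76 = \frac{3895173187}{208761} + 76 = \frac{3911039023}{208761}$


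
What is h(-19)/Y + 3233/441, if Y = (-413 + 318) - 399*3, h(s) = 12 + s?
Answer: 4180123/569772 ≈ 7.3365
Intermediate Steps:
Y = -1292 (Y = -95 - 1197 = -1292)
h(-19)/Y + 3233/441 = (12 - 19)/(-1292) + 3233/441 = -7*(-1/1292) + 3233*(1/441) = 7/1292 + 3233/441 = 4180123/569772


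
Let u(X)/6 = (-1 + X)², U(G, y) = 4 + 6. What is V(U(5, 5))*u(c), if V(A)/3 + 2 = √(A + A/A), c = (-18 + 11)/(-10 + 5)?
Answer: -144/25 + 72*√11/25 ≈ 3.7919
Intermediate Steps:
c = 7/5 (c = -7/(-5) = -7*(-⅕) = 7/5 ≈ 1.4000)
U(G, y) = 10
u(X) = 6*(-1 + X)²
V(A) = -6 + 3*√(1 + A) (V(A) = -6 + 3*√(A + A/A) = -6 + 3*√(A + 1) = -6 + 3*√(1 + A))
V(U(5, 5))*u(c) = (-6 + 3*√(1 + 10))*(6*(-1 + 7/5)²) = (-6 + 3*√11)*(6*(⅖)²) = (-6 + 3*√11)*(6*(4/25)) = (-6 + 3*√11)*(24/25) = -144/25 + 72*√11/25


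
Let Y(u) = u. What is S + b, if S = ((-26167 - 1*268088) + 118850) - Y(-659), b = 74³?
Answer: 230478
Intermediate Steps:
b = 405224
S = -174746 (S = ((-26167 - 1*268088) + 118850) - 1*(-659) = ((-26167 - 268088) + 118850) + 659 = (-294255 + 118850) + 659 = -175405 + 659 = -174746)
S + b = -174746 + 405224 = 230478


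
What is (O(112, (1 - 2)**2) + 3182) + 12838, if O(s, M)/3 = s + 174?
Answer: 16878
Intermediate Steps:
O(s, M) = 522 + 3*s (O(s, M) = 3*(s + 174) = 3*(174 + s) = 522 + 3*s)
(O(112, (1 - 2)**2) + 3182) + 12838 = ((522 + 3*112) + 3182) + 12838 = ((522 + 336) + 3182) + 12838 = (858 + 3182) + 12838 = 4040 + 12838 = 16878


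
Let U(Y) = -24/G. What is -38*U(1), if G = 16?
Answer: 57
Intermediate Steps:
U(Y) = -3/2 (U(Y) = -24/16 = -24*1/16 = -3/2)
-38*U(1) = -38*(-3/2) = 57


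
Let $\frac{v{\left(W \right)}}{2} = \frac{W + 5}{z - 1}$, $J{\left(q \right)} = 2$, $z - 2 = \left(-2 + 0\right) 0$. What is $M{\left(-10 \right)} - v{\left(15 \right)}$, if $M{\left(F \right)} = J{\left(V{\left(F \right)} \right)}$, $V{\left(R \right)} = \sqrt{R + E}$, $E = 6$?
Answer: $-38$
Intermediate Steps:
$z = 2$ ($z = 2 + \left(-2 + 0\right) 0 = 2 - 0 = 2 + 0 = 2$)
$V{\left(R \right)} = \sqrt{6 + R}$ ($V{\left(R \right)} = \sqrt{R + 6} = \sqrt{6 + R}$)
$M{\left(F \right)} = 2$
$v{\left(W \right)} = 10 + 2 W$ ($v{\left(W \right)} = 2 \frac{W + 5}{2 - 1} = 2 \frac{5 + W}{1} = 2 \left(5 + W\right) 1 = 2 \left(5 + W\right) = 10 + 2 W$)
$M{\left(-10 \right)} - v{\left(15 \right)} = 2 - \left(10 + 2 \cdot 15\right) = 2 - \left(10 + 30\right) = 2 - 40 = -38$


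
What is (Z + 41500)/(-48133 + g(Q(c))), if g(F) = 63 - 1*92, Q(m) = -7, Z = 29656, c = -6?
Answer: -35578/24081 ≈ -1.4774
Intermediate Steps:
g(F) = -29 (g(F) = 63 - 92 = -29)
(Z + 41500)/(-48133 + g(Q(c))) = (29656 + 41500)/(-48133 - 29) = 71156/(-48162) = 71156*(-1/48162) = -35578/24081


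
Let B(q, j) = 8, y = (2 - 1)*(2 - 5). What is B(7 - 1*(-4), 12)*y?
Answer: -24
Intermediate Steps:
y = -3 (y = 1*(-3) = -3)
B(7 - 1*(-4), 12)*y = 8*(-3) = -24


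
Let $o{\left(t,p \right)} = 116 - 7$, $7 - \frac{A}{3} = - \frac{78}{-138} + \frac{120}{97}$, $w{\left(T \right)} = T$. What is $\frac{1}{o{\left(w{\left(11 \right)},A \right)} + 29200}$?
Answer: $\frac{1}{29309} \approx 3.4119 \cdot 10^{-5}$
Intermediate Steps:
$A = \frac{34788}{2231}$ ($A = 21 - 3 \left(- \frac{78}{-138} + \frac{120}{97}\right) = 21 - 3 \left(\left(-78\right) \left(- \frac{1}{138}\right) + 120 \cdot \frac{1}{97}\right) = 21 - 3 \left(\frac{13}{23} + \frac{120}{97}\right) = 21 - \frac{12063}{2231} = \frac{34788}{2231} \approx 15.593$)
$o{\left(t,p \right)} = 109$ ($o{\left(t,p \right)} = 116 - 7 = 109$)
$\frac{1}{o{\left(w{\left(11 \right)},A \right)} + 29200} = \frac{1}{109 + 29200} = \frac{1}{29309}$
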